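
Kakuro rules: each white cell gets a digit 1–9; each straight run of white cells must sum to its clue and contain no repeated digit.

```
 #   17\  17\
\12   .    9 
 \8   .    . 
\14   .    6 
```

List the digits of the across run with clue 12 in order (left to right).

R1C1 = 12 − 9 = 3 completes the 12 across.
R2C2 = 17 − 15 = 2 completes the 17 down.
R3C1 = 14 − 6 = 8 completes the 14 across.
R2C1 = 8 − 2 = 6 completes the 8 across.

3, 9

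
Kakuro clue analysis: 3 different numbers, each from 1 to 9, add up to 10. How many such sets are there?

4

3 distinct digits from 1–9 sum between 6 and 24.
Enumerating: {1,2,7}, {1,3,6}, {1,4,5}, {2,3,5}.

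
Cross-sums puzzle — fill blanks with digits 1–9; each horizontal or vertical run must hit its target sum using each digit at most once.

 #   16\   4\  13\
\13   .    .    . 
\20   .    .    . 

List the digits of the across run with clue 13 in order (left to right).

7, 1, 5

16 in 2 cells must be {7,9}; 4 in 2 cells must be {1,3}.
The 20 across and the 4 down share only 3, so R2C2 = 3.
R1C2 = 4 − 3 = 1 completes the 4 down.
Given what's placed, R2C1 must be 9 to fit the 20 across and 16 down.
R2C3 = 20 − 12 = 8 completes the 20 across.
R1C1 = 16 − 9 = 7 completes the 16 down.
R1C3 = 13 − 8 = 5 completes the 13 across.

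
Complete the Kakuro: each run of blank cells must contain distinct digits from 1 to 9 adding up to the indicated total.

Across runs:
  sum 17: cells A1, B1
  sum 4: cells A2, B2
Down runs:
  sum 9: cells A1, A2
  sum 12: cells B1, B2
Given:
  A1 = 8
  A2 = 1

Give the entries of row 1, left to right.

8 9

17 in 2 cells must be {8,9}; 4 in 2 cells must be {1,3}.
B1 = 17 − 8 = 9 completes the 17 across.
B2 = 4 − 1 = 3 completes the 4 across.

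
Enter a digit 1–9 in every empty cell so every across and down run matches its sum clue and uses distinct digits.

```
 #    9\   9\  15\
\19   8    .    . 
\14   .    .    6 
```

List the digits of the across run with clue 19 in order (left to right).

8 2 9

R1C3 = 15 − 6 = 9 completes the 15 down.
R2C1 = 9 − 8 = 1 completes the 9 down.
R2C2 = 14 − 7 = 7 completes the 14 across.
R1C2 = 19 − 17 = 2 completes the 19 across.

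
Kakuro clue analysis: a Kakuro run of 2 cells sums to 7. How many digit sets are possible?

3

2 distinct digits from 1–9 sum between 3 and 17.
Enumerating: {1,6}, {2,5}, {3,4}.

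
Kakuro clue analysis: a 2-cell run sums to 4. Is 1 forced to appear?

Yes

The only way to make 4 from 2 distinct digits is {1,3}, which contains 1.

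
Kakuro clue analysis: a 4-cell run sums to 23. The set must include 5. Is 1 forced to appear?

No

Counterexample: {2,5,7,9} sums to 23 under that restriction without using 1.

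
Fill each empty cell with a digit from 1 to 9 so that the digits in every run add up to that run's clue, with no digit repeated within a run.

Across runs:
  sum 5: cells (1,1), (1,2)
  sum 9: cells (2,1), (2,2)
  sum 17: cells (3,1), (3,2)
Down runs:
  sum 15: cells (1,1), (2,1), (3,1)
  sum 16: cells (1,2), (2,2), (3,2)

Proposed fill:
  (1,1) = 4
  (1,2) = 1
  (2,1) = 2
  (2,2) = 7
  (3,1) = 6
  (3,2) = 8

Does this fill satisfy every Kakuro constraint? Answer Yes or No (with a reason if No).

No — the down run (1,1)–(3,1) sums to 12, not 15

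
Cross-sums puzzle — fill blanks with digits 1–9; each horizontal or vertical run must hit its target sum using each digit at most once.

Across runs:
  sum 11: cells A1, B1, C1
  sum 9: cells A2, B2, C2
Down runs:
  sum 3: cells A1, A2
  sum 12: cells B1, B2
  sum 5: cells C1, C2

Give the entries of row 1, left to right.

3 in 2 cells must be {1,2}.
Nothing is forced directly, so branch on B2, whose candidates are 3 or 4 or 5. If B2 = 3: then B1 would have to be in {1,2,3,4,5,6,7,8} for the 11 across but in {9} for the 12 down — contradiction. If B2 = 5: that forces B1 = 7, A2 = 1, C2 = 3, after which A1 would have to be in {1,3} for the 11 across but in {2} for the 3 down — contradiction. So B2 = 4.
B1 = 12 − 4 = 8 completes the 12 down.
Given what's placed, A2 must be 2 to fit the 9 across and 3 down.
C2 = 9 − 6 = 3 completes the 9 across.
A1 = 3 − 2 = 1 completes the 3 down.
C1 = 11 − 9 = 2 completes the 11 across.

1, 8, 2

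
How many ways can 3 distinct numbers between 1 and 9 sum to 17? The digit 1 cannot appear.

6

3 distinct digits from 1–9 sum between 6 and 24.
Dropping sets that contain 1.
Enumerating: {2,6,9}, {2,7,8}, {3,5,9}, {3,6,8}, {4,5,8}, {4,6,7}.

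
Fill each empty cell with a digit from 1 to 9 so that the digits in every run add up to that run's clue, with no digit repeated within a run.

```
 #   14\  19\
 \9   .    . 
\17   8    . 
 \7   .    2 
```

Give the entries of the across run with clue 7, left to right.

17 in 2 cells must be {8,9}.
R1C2 = 8: the only remaining digit allowed by both the 9 across and the 19 down.
R2C2 = 17 − 8 = 9 completes the 17 across.
R3C1 = 7 − 2 = 5 completes the 7 across.
R1C1 = 9 − 8 = 1 completes the 9 across.

5, 2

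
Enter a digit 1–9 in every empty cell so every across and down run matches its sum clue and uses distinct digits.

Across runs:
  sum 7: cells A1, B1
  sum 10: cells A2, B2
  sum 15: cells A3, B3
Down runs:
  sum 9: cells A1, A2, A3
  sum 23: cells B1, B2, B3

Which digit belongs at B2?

8

23 in 3 cells must be {6,8,9}.
The 7 across and the 23 down share only 6, so B1 = 6.
The 15 across and the 9 down share only 6, so A3 = 6.
B3 = 15 − 6 = 9 completes the 15 across.
A1 = 7 − 6 = 1 completes the 7 across.
A2 = 9 − 7 = 2 completes the 9 down.
B2 = 10 − 2 = 8 completes the 10 across.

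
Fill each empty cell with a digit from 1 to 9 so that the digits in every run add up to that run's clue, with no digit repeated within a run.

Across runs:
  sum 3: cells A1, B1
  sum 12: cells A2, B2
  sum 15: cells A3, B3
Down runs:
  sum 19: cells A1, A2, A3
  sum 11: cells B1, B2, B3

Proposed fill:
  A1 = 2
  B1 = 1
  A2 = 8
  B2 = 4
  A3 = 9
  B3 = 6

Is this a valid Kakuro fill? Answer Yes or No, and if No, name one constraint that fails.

Yes

Across: 2+1=3; 8+4=12; 9+6=15. Down: 2+8+9=19; 1+4+6=11. No digit repeats within any run.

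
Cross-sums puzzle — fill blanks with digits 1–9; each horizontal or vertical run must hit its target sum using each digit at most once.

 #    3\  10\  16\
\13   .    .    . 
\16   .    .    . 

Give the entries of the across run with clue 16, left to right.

1 6 9

3 in 2 cells must be {1,2}; 16 in 2 cells must be {7,9}.
Nothing is forced directly, so branch on R1C1, whose candidates are 1 or 2. If R1C1 = 1: that forces R2C1 = 2, R2C3 = 9, R1C3 = 7, after which R2C2 would have to be in {5} for the 16 across but in {1,2,3,4,6,7,8,9} for the 10 down — contradiction. So R1C1 = 2.
Given what's placed, R1C3 must be 7 to fit the 13 across and 16 down.
R2C1 = 3 − 2 = 1 completes the 3 down.
R2C3 = 16 − 7 = 9 completes the 16 down.
R1C2 = 13 − 9 = 4 completes the 13 across.
R2C2 = 16 − 10 = 6 completes the 16 across.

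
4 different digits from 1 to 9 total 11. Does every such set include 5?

The only way to make 11 from 4 distinct digits is {1,2,3,5}, which contains 5.

Yes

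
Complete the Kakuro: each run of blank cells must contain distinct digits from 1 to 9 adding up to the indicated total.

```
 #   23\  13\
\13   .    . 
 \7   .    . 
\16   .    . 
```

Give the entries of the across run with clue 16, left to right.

16 in 2 cells must be {7,9}; 23 in 3 cells must be {6,8,9}.
The 7 across and the 23 down share only 6, so R2C1 = 6.
R2C2 = 7 − 6 = 1 completes the 7 across.
Given what's placed, R3C1 must be 9 to fit the 16 across and 23 down.
R3C2 = 16 − 9 = 7 completes the 16 across.
R1C1 = 23 − 15 = 8 completes the 23 down.
R1C2 = 13 − 8 = 5 completes the 13 across.

9 7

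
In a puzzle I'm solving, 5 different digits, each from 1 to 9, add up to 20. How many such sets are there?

6

5 distinct digits from 1–9 sum between 15 and 35.
Enumerating: {1,2,3,5,9}, {1,2,3,6,8}, {1,2,4,5,8}, {1,2,4,6,7}, {1,3,4,5,7}, {2,3,4,5,6}.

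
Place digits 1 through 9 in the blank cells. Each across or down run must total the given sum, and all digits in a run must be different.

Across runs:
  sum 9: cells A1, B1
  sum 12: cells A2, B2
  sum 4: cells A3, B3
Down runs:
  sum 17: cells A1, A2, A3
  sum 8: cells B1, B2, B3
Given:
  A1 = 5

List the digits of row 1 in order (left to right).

5, 4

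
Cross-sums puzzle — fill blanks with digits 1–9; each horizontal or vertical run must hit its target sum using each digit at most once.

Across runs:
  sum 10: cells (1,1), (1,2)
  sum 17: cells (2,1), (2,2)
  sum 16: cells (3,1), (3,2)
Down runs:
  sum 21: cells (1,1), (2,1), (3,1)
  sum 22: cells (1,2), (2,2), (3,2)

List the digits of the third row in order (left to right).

17 in 2 cells must be {8,9}; 16 in 2 cells must be {7,9}.
Nothing is forced directly, so branch on (3,1), whose candidates are 7 or 9. If (3,1) = 7: that forces (3,2) = 9, (2,2) = 8, after which (1,2) would have to be in {1,2,3,4,6,7,8,9} for the 10 across but in {5} for the 22 down — contradiction. So (3,1) = 9.
Given what's placed, (2,1) must be 8 to fit the 17 across and 21 down.
(2,2) = 17 − 8 = 9 completes the 17 across.
(3,2) = 16 − 9 = 7 completes the 16 across.
(1,1) = 21 − 17 = 4 completes the 21 down.
(1,2) = 10 − 4 = 6 completes the 10 across.

9, 7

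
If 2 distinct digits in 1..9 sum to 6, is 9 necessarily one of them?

No

Counterexample: {1,5} sums to 6 without using 9.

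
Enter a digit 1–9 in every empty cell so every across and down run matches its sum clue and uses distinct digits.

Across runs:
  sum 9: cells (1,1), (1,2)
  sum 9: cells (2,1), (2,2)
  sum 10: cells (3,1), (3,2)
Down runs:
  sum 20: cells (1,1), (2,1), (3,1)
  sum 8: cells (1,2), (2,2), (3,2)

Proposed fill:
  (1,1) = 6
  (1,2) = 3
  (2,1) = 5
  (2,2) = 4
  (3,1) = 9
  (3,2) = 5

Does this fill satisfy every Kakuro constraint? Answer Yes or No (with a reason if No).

No — the across run (3,1)–(3,2) sums to 14, not 10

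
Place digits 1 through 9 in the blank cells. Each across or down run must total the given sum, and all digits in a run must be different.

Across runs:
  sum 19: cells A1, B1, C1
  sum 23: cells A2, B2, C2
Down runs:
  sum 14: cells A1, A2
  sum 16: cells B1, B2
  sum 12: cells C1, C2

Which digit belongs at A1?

23 in 3 cells must be {6,8,9}; 16 in 2 cells must be {7,9}.
The 23 across and the 16 down share only 9, so B2 = 9.
Given what's placed, C2 must be 8 to fit the 23 across and 12 down.
B1 = 16 − 9 = 7 completes the 16 down.
C1 = 12 − 8 = 4 completes the 12 down.
A2 = 23 − 17 = 6 completes the 23 across.
A1 = 19 − 11 = 8 completes the 19 across.

8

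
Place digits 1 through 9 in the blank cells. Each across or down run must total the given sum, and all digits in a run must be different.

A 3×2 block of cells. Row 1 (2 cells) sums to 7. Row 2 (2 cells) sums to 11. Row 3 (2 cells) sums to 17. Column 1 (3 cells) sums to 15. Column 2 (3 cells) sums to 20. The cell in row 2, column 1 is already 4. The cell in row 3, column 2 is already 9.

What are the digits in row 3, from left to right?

8 9

17 in 2 cells must be {8,9}.
(2,2) = 11 − 4 = 7 completes the 11 across.
(3,1) = 17 − 9 = 8 completes the 17 across.
(1,1) = 15 − 12 = 3 completes the 15 down.
(1,2) = 7 − 3 = 4 completes the 7 across.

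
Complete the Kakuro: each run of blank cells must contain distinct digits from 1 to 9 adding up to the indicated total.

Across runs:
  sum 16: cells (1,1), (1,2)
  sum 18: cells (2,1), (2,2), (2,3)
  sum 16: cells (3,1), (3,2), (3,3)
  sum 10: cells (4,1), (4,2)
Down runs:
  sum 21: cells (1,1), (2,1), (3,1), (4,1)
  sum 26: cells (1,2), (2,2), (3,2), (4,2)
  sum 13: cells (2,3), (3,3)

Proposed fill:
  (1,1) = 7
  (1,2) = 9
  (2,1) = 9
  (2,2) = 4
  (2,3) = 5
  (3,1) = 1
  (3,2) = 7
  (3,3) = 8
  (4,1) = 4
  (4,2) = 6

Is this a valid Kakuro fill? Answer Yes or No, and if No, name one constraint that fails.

Across: 7+9=16; 9+4+5=18; 1+7+8=16; 4+6=10. Down: 7+9+1+4=21; 9+4+7+6=26; 5+8=13. No digit repeats within any run.

Yes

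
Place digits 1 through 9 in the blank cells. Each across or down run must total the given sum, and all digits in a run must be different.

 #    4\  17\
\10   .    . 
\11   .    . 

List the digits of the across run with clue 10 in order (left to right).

1, 9

4 in 2 cells must be {1,3}; 17 in 2 cells must be {8,9}.
The 11 across and the 4 down share only 3, so R2C1 = 3.
R2C2 = 11 − 3 = 8 completes the 11 across.
R1C1 = 4 − 3 = 1 completes the 4 down.
R1C2 = 10 − 1 = 9 completes the 10 across.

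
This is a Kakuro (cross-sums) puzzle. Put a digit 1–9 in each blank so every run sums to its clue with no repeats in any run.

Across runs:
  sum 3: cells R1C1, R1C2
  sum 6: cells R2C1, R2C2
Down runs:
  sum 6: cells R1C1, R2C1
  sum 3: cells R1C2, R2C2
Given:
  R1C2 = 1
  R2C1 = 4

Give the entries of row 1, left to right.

2, 1

3 in 2 cells must be {1,2}.
R1C1 = 3 − 1 = 2 completes the 3 across.
R2C2 = 6 − 4 = 2 completes the 6 across.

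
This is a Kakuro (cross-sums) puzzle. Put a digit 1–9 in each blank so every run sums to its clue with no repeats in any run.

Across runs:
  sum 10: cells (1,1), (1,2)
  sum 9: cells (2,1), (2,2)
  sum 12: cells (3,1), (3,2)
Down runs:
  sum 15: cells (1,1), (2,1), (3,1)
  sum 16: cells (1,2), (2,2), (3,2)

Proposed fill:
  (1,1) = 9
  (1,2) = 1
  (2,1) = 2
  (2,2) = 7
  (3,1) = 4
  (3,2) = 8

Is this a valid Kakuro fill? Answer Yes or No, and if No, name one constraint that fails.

Yes

Across: 9+1=10; 2+7=9; 4+8=12. Down: 9+2+4=15; 1+7+8=16. No digit repeats within any run.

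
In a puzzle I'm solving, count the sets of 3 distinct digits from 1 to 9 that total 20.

4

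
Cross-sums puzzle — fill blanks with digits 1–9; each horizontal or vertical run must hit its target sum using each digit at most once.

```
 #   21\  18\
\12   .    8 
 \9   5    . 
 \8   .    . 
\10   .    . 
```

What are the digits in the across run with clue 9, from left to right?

R1C1 = 12 − 8 = 4 completes the 12 across.
R2C2 = 9 − 5 = 4 completes the 9 across.
Given what's placed, R3C1 must be 3 to fit the 8 across and 21 down.
R3C2 = 8 − 3 = 5 completes the 8 across.
R4C1 = 21 − 12 = 9 completes the 21 down.
R4C2 = 10 − 9 = 1 completes the 10 across.

5 4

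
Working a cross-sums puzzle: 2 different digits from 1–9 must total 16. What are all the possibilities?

{7,9}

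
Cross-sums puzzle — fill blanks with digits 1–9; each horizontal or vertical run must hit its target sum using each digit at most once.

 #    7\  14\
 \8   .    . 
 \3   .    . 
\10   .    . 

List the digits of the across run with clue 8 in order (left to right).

3 in 2 cells must be {1,2}; 7 in 3 cells must be {1,2,4}.
Nothing is forced directly, so branch on R1C1, whose candidates are 1 or 2. If R1C1 = 2: that forces R1C2 = 6, R2C1 = 1, after which R2C2 would have to be in {2} for the 3 across but in {1,3,5,7} for the 14 down — contradiction. So R1C1 = 1.
R1C2 = 8 − 1 = 7 completes the 8 across.
Given what's placed, R2C1 must be 2 to fit the 3 across and 7 down.
R2C2 = 3 − 2 = 1 completes the 3 across.
R3C1 = 7 − 3 = 4 completes the 7 down.
R3C2 = 10 − 4 = 6 completes the 10 across.

1 7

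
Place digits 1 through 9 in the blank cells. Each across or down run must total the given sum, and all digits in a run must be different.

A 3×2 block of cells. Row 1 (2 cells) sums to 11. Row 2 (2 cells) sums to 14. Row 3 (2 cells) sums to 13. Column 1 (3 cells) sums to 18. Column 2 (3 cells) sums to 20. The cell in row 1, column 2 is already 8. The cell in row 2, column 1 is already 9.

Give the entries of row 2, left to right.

(1,1) = 11 − 8 = 3 completes the 11 across.
(2,2) = 14 − 9 = 5 completes the 14 across.
(3,1) = 18 − 12 = 6 completes the 18 down.
(3,2) = 13 − 6 = 7 completes the 13 across.

9 5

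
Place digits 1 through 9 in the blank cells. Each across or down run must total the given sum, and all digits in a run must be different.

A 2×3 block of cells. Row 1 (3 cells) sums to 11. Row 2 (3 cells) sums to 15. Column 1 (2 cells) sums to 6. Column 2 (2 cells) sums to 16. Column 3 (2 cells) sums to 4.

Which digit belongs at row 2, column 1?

5

16 in 2 cells must be {7,9}; 4 in 2 cells must be {1,3}.
The 11 across and the 16 down share only 7, so (1,2) = 7.
(2,2) = 16 − 7 = 9 completes the 16 down.
Given what's placed, (2,3) must be 1 to fit the 15 across and 4 down.
(1,1) = 1: the only remaining digit allowed by both the 11 across and the 6 down.
(1,3) = 11 − 8 = 3 completes the 11 across.
(2,1) = 15 − 10 = 5 completes the 15 across.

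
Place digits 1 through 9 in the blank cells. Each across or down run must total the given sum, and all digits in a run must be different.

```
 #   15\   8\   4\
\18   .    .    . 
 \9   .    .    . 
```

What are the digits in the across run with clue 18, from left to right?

9 6 3

4 in 2 cells must be {1,3}.
The 9 across and the 15 down share only 6, so R2C1 = 6.
Given what's placed, R2C3 must be 1 to fit the 9 across and 4 down.
R1C1 = 15 − 6 = 9 completes the 15 down.
R1C3 = 4 − 1 = 3 completes the 4 down.
R2C2 = 9 − 7 = 2 completes the 9 across.
R1C2 = 18 − 12 = 6 completes the 18 across.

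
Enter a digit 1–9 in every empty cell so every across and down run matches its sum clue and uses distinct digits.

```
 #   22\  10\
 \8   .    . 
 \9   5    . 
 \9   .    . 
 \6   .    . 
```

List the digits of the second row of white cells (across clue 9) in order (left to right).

10 in 4 cells must be {1,2,3,4}.
R2C2 = 9 − 5 = 4 completes the 9 across.
No cell is forced outright now. R4C2 can only be 1 or 2 (the digits allowed by both its 6 across and its 10 down). If R4C2 = 1: then R4C1 would have to be in {5} for the 6 across but in {1,2,3,4,6,7,8,9} for the 22 down — contradiction. So R4C2 = 2.
R4C1 = 6 − 2 = 4 completes the 6 across.
No cell is forced outright now. R1C1 can only be 6 or 7 (the digits allowed by both its 8 across and its 22 down). If R1C1 = 6: then R1C2 would have to be in {2} for the 8 across but in {1,3} for the 10 down — contradiction. So R1C1 = 7.
R1C2 = 8 − 7 = 1 completes the 8 across.
R3C1 = 22 − 16 = 6 completes the 22 down.
R3C2 = 9 − 6 = 3 completes the 9 across.

5, 4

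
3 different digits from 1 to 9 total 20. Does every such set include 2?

Counterexample: {3,8,9} sums to 20 without using 2.

No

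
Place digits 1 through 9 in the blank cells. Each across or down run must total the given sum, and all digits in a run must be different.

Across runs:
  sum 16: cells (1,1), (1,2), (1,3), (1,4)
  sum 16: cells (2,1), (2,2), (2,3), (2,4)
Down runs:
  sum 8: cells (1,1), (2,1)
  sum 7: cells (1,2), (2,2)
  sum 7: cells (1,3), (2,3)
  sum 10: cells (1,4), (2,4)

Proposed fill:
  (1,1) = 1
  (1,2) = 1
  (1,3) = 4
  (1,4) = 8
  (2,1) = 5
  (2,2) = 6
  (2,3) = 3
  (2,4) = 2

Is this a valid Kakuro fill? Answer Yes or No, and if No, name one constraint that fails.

No — the down run (1,1)–(2,1) sums to 6, not 8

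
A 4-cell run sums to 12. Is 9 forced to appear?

Counterexample: {1,2,3,6} sums to 12 without using 9.

No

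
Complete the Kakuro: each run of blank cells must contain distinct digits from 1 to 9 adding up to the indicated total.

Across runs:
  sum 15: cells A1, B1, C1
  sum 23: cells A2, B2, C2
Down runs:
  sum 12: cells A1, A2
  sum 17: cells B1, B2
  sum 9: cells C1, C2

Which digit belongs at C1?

23 in 3 cells must be {6,8,9}; 17 in 2 cells must be {8,9}.
Nothing is forced directly, so branch on B1, whose candidates are 8 or 9. If B1 = 9: that forces B2 = 8, C2 = 6, after which C1 would have to be in {1,2,4,5} for the 15 across but in {3} for the 9 down — contradiction. So B1 = 8.
B2 = 17 − 8 = 9 completes the 17 down.
Given what's placed, A2 must be 8 to fit the 23 across and 12 down.
C2 = 23 − 17 = 6 completes the 23 across.
A1 = 12 − 8 = 4 completes the 12 down.
C1 = 15 − 12 = 3 completes the 15 across.

3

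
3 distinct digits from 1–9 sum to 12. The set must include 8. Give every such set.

3 distinct digits from 1–9 sum between 6 and 24.
Keeping only sets containing 8.
Only one set works: {1,3,8}.

{1,3,8}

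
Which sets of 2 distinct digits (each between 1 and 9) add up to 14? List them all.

2 distinct digits from 1–9 sum between 3 and 17.

{5,9}; {6,8}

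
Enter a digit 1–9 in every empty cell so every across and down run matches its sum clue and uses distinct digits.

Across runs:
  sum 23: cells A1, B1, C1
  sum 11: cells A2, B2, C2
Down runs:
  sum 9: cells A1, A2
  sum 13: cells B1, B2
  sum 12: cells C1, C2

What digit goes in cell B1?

23 in 3 cells must be {6,8,9}.
Nothing is forced directly, so branch on A1, whose candidates are 6 or 8. If A1 = 6: that forces A2 = 3, C2 = 7, after which C1 would have to be in {8,9} for the 23 across but in {5} for the 12 down — contradiction. So A1 = 8.
Given what's placed, C1 must be 9 to fit the 23 across and 12 down.
A2 = 9 − 8 = 1 completes the 9 down.
C2 = 12 − 9 = 3 completes the 12 down.
B1 = 23 − 17 = 6 completes the 23 across.
B2 = 11 − 4 = 7 completes the 11 across.

6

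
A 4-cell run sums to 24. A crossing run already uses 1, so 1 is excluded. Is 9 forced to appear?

No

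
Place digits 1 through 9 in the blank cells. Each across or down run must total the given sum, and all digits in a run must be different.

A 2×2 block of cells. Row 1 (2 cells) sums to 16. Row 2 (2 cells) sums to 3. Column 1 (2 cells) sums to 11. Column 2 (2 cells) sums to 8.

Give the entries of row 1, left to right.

9 7

16 in 2 cells must be {7,9}; 3 in 2 cells must be {1,2}.
The 16 across and the 8 down share only 7, so (1,2) = 7.
The 3 across and the 11 down share only 2, so (2,1) = 2.
(2,2) = 3 − 2 = 1 completes the 3 across.
(1,1) = 16 − 7 = 9 completes the 16 across.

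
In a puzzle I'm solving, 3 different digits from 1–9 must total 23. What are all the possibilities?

3 distinct digits from 1–9 sum between 6 and 24.
Only one set works: {6,8,9}.

{6,8,9}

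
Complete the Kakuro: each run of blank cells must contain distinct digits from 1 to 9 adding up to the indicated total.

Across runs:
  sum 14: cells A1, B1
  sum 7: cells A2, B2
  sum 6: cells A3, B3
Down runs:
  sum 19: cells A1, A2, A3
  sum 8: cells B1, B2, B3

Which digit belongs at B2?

The 14 across and the 8 down share only 5, so B1 = 5.
A1 = 14 − 5 = 9 completes the 14 across.
Nothing is forced directly, so branch on B2, whose candidates are 1 or 2. If B2 = 2: then A2 would have to be in {5} for the 7 across but in {2,3,4,6,7,8} for the 19 down — contradiction. So B2 = 1.
A2 = 7 − 1 = 6 completes the 7 across.
A3 = 19 − 15 = 4 completes the 19 down.
B3 = 6 − 4 = 2 completes the 6 across.

1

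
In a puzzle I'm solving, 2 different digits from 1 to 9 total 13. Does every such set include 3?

Counterexample: {4,9} sums to 13 without using 3.

No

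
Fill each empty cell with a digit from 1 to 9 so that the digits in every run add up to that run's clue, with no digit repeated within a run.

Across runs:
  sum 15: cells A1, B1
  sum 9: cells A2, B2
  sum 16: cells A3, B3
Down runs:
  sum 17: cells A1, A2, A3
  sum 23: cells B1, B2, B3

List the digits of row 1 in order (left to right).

9 6

16 in 2 cells must be {7,9}; 23 in 3 cells must be {6,8,9}.
The 16 across and the 23 down share only 9, so B3 = 9.
A3 = 16 − 9 = 7 completes the 16 across.
Nothing is forced directly, so branch on B1, whose candidates are 6 or 8. If B1 = 8: then A1 would have to be in {7} for the 15 across but in {1,2,4,6,8,9} for the 17 down — contradiction. So B1 = 6.
A1 = 15 − 6 = 9 completes the 15 across.
A2 = 17 − 16 = 1 completes the 17 down.
B2 = 9 − 1 = 8 completes the 9 across.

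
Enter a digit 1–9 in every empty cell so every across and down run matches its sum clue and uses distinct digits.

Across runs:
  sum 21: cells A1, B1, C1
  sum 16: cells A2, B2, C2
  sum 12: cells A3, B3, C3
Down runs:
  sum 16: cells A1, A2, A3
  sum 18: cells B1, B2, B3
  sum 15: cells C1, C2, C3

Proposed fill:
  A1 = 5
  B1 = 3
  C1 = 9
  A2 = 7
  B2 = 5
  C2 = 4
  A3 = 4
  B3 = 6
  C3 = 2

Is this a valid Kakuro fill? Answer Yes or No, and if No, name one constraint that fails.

No — the across run A1–C1 sums to 17, not 21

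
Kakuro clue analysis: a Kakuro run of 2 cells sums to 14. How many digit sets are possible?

2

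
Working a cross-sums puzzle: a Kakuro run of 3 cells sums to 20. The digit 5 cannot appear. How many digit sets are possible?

2

3 distinct digits from 1–9 sum between 6 and 24.
Dropping sets that contain 5.
Enumerating: {3,8,9}, {4,7,9}.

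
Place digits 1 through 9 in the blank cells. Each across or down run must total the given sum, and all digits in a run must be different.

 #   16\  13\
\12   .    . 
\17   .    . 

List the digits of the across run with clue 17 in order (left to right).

9, 8

17 in 2 cells must be {8,9}; 16 in 2 cells must be {7,9}.
The 17 across and the 16 down share only 9, so R2C1 = 9.
R2C2 = 17 − 9 = 8 completes the 17 across.
R1C1 = 16 − 9 = 7 completes the 16 down.
R1C2 = 12 − 7 = 5 completes the 12 across.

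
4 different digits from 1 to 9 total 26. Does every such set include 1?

No

Counterexample: {2,7,8,9} sums to 26 without using 1.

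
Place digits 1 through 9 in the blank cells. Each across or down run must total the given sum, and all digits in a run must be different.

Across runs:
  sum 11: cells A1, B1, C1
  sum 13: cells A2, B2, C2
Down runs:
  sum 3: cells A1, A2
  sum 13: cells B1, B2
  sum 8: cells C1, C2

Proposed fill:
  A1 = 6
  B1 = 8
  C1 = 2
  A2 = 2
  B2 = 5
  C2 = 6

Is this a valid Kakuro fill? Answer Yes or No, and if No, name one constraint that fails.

No — the down run A1–A2 sums to 8, not 3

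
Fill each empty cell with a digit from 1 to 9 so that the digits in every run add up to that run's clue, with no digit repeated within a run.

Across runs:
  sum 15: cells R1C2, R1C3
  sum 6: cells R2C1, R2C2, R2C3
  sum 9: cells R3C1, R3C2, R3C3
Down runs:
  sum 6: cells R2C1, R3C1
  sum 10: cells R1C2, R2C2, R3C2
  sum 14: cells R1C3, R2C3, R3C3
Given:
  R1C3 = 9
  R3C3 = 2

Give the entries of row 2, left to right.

2, 1, 3

6 in 3 cells must be {1,2,3}.
R1C2 = 15 − 9 = 6 completes the 15 across.
R2C3 = 14 − 11 = 3 completes the 14 down.
Given what's placed, R2C2 must be 1 to fit the 6 across and 10 down.
R3C2 = 10 − 7 = 3 completes the 10 down.
R2C1 = 6 − 4 = 2 completes the 6 across.
R3C1 = 9 − 5 = 4 completes the 9 across.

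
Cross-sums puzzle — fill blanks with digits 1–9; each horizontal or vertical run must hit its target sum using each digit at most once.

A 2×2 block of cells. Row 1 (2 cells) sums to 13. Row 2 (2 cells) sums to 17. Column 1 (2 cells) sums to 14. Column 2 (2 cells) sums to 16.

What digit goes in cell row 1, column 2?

17 in 2 cells must be {8,9}; 16 in 2 cells must be {7,9}.
The 17 across and the 16 down share only 9, so (2,2) = 9.
(1,2) = 16 − 9 = 7 completes the 16 down.
(2,1) = 17 − 9 = 8 completes the 17 across.
(1,1) = 13 − 7 = 6 completes the 13 across.

7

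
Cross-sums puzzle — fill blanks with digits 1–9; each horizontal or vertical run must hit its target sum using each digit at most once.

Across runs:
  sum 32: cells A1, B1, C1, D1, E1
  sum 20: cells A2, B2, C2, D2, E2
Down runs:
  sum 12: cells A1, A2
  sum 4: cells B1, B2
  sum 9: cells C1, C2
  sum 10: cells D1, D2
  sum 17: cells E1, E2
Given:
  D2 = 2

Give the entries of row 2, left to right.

4 in 2 cells must be {1,3}; 17 in 2 cells must be {8,9}.
Only 3 fits B1 under both its across sum 32 and down sum 4.
D1 = 10 − 2 = 8 completes the 10 down.
E1 = 9: the only remaining digit allowed by both the 32 across and the 17 down.
B2 = 4 − 3 = 1 completes the 4 down.
E2 = 17 − 9 = 8 completes the 17 down.
Nothing is forced directly, so branch on A1, whose candidates are 5 or 7. If A1 = 5: that forces C1 = 7, after which A2 would have to be in {3,4,5,6} for the 20 across but in {7} for the 12 down — contradiction. So A1 = 7.
C1 = 32 − 27 = 5 completes the 32 across.
A2 = 12 − 7 = 5 completes the 12 down.
C2 = 20 − 16 = 4 completes the 20 across.

5, 1, 4, 2, 8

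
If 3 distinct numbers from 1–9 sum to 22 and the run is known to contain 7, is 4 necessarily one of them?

No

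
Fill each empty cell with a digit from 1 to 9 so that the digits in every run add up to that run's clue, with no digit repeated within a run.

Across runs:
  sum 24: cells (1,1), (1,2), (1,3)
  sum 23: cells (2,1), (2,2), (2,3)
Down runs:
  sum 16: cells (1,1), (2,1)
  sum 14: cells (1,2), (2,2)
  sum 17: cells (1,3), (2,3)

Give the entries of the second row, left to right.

9, 6, 8

24 in 3 cells must be {7,8,9}; 23 in 3 cells must be {6,8,9}; 16 in 2 cells must be {7,9}.
The 23 across and the 16 down share only 9, so (2,1) = 9.
Given what's placed, (2,3) must be 8 to fit the 23 across and 17 down.
(1,1) = 16 − 9 = 7 completes the 16 down.
(1,3) = 17 − 8 = 9 completes the 17 down.
(2,2) = 23 − 17 = 6 completes the 23 across.
(1,2) = 24 − 16 = 8 completes the 24 across.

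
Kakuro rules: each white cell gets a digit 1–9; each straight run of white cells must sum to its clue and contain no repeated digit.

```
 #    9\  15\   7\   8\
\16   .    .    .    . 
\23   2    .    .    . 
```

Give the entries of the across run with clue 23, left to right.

R1C1 = 9 − 2 = 7 completes the 9 down.
Given what's placed, R1C2 must be 6 to fit the 16 across and 15 down.
R2C2 = 15 − 6 = 9 completes the 15 down.
Nothing is forced directly, so branch on R2C3, whose candidates are 4 or 5. If R2C3 = 4: then R1C3 would have to be in {1,2} for the 16 across but in {3} for the 7 down — contradiction. So R2C3 = 5.
R1C3 = 7 − 5 = 2 completes the 7 down.
R1C4 = 16 − 15 = 1 completes the 16 across.
R2C4 = 23 − 16 = 7 completes the 23 across.

2 9 5 7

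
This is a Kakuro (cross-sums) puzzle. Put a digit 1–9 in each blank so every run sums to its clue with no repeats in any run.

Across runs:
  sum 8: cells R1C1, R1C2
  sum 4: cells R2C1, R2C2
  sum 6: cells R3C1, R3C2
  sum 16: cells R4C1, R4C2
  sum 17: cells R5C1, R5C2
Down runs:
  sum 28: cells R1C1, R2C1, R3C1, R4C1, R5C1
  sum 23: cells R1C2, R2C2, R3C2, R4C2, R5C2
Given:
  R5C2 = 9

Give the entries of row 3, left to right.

4 in 2 cells must be {1,3}; 16 in 2 cells must be {7,9}; 17 in 2 cells must be {8,9}.
R4C2 = 7: the only remaining digit allowed by both the 16 across and the 23 down.
R5C1 = 17 − 9 = 8 completes the 17 across.
R2C2 = 1: the only remaining digit allowed by both the 4 across and the 23 down.
R4C1 = 16 − 7 = 9 completes the 16 across.
R1C2 = 2: the only remaining digit allowed by both the 8 across and the 23 down.
R2C1 = 4 − 1 = 3 completes the 4 across.
R3C2 = 23 − 19 = 4 completes the 23 down.
R1C1 = 8 − 2 = 6 completes the 8 across.
R3C1 = 6 − 4 = 2 completes the 6 across.

2 4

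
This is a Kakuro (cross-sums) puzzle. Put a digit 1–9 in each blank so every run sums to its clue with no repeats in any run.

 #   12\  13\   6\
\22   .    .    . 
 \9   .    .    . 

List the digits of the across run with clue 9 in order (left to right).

3 5 1

The 22 across and the 6 down share only 5, so R1C3 = 5.
R2C3 = 6 − 5 = 1 completes the 6 down.
Nothing is forced directly, so branch on R2C1, whose candidates are 3 or 5. If R2C1 = 5: then R1C1 would have to be in {8,9} for the 22 across but in {7} for the 12 down — contradiction. So R2C1 = 3.
R1C1 = 12 − 3 = 9 completes the 12 down.
R1C2 = 22 − 14 = 8 completes the 22 across.
R2C2 = 9 − 4 = 5 completes the 9 across.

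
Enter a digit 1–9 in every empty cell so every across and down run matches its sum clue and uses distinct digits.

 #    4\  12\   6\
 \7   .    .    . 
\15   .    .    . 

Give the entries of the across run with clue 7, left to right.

7 in 3 cells must be {1,2,4}; 4 in 2 cells must be {1,3}.
The 7 across and the 4 down share only 1, so R1C1 = 1.
Given what's placed, R1C2 must be 4 to fit the 7 across and 12 down.
R1C3 = 7 − 5 = 2 completes the 7 across.
R2C1 = 4 − 1 = 3 completes the 4 down.
R2C2 = 12 − 4 = 8 completes the 12 down.
R2C3 = 15 − 11 = 4 completes the 15 across.

1, 4, 2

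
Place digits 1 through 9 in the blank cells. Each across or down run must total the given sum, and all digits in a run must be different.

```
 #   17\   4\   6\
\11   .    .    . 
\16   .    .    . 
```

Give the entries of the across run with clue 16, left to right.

9, 3, 4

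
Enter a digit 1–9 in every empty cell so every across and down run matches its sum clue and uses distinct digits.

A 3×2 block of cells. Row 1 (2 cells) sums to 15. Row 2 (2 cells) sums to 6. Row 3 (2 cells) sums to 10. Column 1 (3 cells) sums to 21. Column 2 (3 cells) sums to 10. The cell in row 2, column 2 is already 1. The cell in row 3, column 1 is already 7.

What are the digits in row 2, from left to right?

(2,1) = 6 − 1 = 5 completes the 6 across.
(3,2) = 10 − 7 = 3 completes the 10 across.
(1,1) = 21 − 12 = 9 completes the 21 down.
(1,2) = 15 − 9 = 6 completes the 15 across.

5, 1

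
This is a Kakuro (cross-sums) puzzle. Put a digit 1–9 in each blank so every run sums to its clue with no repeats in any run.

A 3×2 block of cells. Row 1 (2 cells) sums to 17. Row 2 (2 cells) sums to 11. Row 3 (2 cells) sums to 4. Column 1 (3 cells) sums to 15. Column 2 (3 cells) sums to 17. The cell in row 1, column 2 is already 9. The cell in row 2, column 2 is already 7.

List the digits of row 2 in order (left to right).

17 in 2 cells must be {8,9}; 4 in 2 cells must be {1,3}.
(1,1) = 17 − 9 = 8 completes the 17 across.
(2,1) = 11 − 7 = 4 completes the 11 across.
(3,1) = 15 − 12 = 3 completes the 15 down.
(3,2) = 4 − 3 = 1 completes the 4 across.

4 7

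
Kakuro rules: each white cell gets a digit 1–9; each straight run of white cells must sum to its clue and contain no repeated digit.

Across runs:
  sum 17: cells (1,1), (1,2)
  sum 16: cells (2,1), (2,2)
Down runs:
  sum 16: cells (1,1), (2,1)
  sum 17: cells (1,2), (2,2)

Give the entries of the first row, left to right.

9 8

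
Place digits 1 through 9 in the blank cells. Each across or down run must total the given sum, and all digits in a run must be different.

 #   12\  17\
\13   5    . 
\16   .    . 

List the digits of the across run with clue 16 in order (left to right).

16 in 2 cells must be {7,9}; 17 in 2 cells must be {8,9}.
R1C2 = 13 − 5 = 8 completes the 13 across.
R2C1 = 12 − 5 = 7 completes the 12 down.
R2C2 = 16 − 7 = 9 completes the 16 across.

7 9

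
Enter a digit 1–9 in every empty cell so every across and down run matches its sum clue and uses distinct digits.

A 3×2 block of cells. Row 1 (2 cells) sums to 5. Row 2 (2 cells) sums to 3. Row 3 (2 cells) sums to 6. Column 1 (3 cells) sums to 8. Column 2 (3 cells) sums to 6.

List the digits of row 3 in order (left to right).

5, 1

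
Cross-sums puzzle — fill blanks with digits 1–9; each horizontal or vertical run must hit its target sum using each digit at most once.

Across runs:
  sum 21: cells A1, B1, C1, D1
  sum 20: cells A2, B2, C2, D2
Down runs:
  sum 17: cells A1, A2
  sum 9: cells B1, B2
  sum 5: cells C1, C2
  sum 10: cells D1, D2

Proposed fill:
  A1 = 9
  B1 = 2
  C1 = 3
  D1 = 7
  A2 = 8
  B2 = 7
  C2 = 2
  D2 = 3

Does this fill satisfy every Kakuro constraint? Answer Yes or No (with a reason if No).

Yes

Across: 9+2+3+7=21; 8+7+2+3=20. Down: 9+8=17; 2+7=9; 3+2=5; 7+3=10. No digit repeats within any run.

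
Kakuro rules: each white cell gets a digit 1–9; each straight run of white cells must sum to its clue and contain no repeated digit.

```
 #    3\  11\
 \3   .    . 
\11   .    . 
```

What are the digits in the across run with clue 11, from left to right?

2 9

3 in 2 cells must be {1,2}.
The 3 across and the 11 down share only 2, so R1C2 = 2.
The 11 across and the 3 down share only 2, so R2C1 = 2.
R2C2 = 11 − 2 = 9 completes the 11 across.
R1C1 = 3 − 2 = 1 completes the 3 across.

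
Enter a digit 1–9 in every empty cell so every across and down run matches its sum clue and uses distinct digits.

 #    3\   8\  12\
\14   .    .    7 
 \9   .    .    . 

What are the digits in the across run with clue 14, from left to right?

3 in 2 cells must be {1,2}.
R2C3 = 12 − 7 = 5 completes the 12 down.
Given what's placed, R2C1 must be 1 to fit the 9 across and 3 down.
R2C2 = 9 − 6 = 3 completes the 9 across.
R1C1 = 3 − 1 = 2 completes the 3 down.
R1C2 = 14 − 9 = 5 completes the 14 across.

2, 5, 7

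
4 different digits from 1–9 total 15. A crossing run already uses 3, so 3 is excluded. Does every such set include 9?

No

Counterexample: {1,2,4,8} sums to 15 under that restriction without using 9.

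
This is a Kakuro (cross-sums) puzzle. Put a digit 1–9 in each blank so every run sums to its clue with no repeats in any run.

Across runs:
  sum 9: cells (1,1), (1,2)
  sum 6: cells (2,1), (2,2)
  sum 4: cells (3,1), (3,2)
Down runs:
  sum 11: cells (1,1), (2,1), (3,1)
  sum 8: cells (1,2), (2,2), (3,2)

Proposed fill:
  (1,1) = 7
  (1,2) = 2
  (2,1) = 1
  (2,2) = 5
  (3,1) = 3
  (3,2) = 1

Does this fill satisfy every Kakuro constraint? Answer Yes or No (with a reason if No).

Yes

Across: 7+2=9; 1+5=6; 3+1=4. Down: 7+1+3=11; 2+5+1=8. No digit repeats within any run.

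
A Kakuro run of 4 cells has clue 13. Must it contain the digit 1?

Every partition of 13 into 4 distinct digits includes 1: {1,2,3,7}, {1,2,4,6}, {1,3,4,5}.

Yes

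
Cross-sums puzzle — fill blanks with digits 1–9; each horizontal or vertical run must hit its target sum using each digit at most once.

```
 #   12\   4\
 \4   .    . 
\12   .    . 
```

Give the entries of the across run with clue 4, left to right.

4 in 2 cells must be {1,3}.
The 4 across and the 12 down share only 3, so R1C1 = 3.
R1C2 = 4 − 3 = 1 completes the 4 across.
R2C1 = 12 − 3 = 9 completes the 12 down.
R2C2 = 12 − 9 = 3 completes the 12 across.

3 1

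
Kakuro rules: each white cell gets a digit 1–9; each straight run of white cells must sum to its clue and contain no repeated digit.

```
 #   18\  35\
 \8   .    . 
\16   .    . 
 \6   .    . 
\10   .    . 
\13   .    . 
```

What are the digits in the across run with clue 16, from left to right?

7 9

16 in 2 cells must be {7,9}; 35 in 5 cells must be {5,6,7,8,9}.
Only 7 fits R2C1 under both its across sum 16 and down sum 18.
R2C2 = 16 − 7 = 9 completes the 16 across.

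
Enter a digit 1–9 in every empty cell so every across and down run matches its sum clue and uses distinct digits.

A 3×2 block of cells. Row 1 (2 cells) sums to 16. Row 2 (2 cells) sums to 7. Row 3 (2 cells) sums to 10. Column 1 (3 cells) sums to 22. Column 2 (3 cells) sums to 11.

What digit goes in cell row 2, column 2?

1

16 in 2 cells must be {7,9}.
The 16 across and the 11 down share only 7, so (1,2) = 7.
(1,1) = 16 − 7 = 9 completes the 16 across.
Nothing is forced directly, so branch on (2,1), whose candidates are 5 or 6. If (2,1) = 5: then (2,2) would have to be in {2} for the 7 across but in {1,3} for the 11 down — contradiction. So (2,1) = 6.
(2,2) = 7 − 6 = 1 completes the 7 across.
(3,1) = 22 − 15 = 7 completes the 22 down.
(3,2) = 10 − 7 = 3 completes the 10 across.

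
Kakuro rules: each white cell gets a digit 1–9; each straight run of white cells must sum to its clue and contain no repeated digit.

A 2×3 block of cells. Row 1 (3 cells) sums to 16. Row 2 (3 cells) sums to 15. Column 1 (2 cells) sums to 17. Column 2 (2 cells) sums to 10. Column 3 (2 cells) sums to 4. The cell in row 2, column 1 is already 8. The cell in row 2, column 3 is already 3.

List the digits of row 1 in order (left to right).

17 in 2 cells must be {8,9}; 4 in 2 cells must be {1,3}.
(1,1) = 17 − 8 = 9 completes the 17 down.
(1,3) = 4 − 3 = 1 completes the 4 down.
(2,2) = 15 − 11 = 4 completes the 15 across.
(1,2) = 16 − 10 = 6 completes the 16 across.

9 6 1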